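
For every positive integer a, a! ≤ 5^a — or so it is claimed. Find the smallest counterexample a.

a = 12

Check each positive integer a in order until a! > 5^a.
For a = 1, 2, 3, 4, …, 9, 10, 11 the conclusion holds.
a = 12: a! = 479001600 and 5^a = 244140625, so 479001600 > 244140625.
So a = 12 is the smallest counterexample.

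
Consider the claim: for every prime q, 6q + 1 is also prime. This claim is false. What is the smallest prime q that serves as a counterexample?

q = 19

Check each prime q in order until 6q + 1 is not prime.
q = 2: 6q + 1 = 13, prime.
q = 3: 6q + 1 = 19, prime.
q = 5: 6q + 1 = 31, prime.
q = 7: 6q + 1 = 43, prime.
q = 11: 6q + 1 = 67, prime.
q = 13: 6q + 1 = 79, prime.
q = 17: 6q + 1 = 103, prime.
q = 19: 6q + 1 = 115 = 5 × 23, not prime.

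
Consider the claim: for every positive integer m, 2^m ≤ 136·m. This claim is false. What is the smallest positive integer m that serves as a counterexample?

m = 11

The first 10 eligible values, up to m = 10, all satisfy the conclusion.
m = 11: 2^m = 2048 and 136·m = 1496, so 2048 > 1496.
Hence m = 11 is a counterexample.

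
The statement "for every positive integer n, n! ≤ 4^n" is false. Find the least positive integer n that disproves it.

Check each positive integer n in order until n! > 4^n.
For n = 1, 2, 3, 4, 5, 6, 7, 8 the conclusion holds.
n = 9: n! = 362880 and 4^n = 262144, so 362880 > 262144.

n = 9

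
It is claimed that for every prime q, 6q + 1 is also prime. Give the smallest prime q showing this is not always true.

q = 19

A counterexample is any prime q such that 6q + 1 is not prime; we check each in order.
For q = 2, 3, 5, 7, 11, 13, 17 the conclusion holds.
q = 19: 6q + 1 = 115 = 5 × 23, not prime.
So q = 19 is the smallest counterexample.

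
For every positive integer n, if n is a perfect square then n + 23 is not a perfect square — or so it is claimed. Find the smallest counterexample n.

For n = 1, 4, 9, 16, 25, 36, 49, 64, 81, 100 the conclusion holds.
n = 121: 121 = 11² and 121 + 23 = 144 = 12².
Thus n = 121 disproves the claim, and no smaller n works.

n = 121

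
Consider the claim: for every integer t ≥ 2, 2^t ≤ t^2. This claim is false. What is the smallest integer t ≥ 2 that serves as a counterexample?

t = 5

t = 2: 2^t = 4 and t^2 = 4, so 4 ≤ 4.
t = 3: 2^t = 8 and t^2 = 9, so 8 ≤ 9.
t = 4: 2^t = 16 and t^2 = 16, so 16 ≤ 16.
t = 5: 2^t = 32 and t^2 = 25, so 32 > 25.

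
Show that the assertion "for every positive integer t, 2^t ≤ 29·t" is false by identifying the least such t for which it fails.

t = 8

A counterexample is any positive integer t such that 2^t > 29·t; we check each in order.
t = 1: 2^t = 2 and 29·t = 29, so 2 ≤ 29.
t = 2: 2^t = 4 and 29·t = 58, so 4 ≤ 58.
t = 3: 2^t = 8 and 29·t = 87, so 8 ≤ 87.
t = 4: 2^t = 16 and 29·t = 116, so 16 ≤ 116.
t = 5: 2^t = 32 and 29·t = 145, so 32 ≤ 145.
t = 6: 2^t = 64 and 29·t = 174, so 64 ≤ 174.
t = 7: 2^t = 128 and 29·t = 203, so 128 ≤ 203.
t = 8: 2^t = 256 and 29·t = 232, so 256 > 232.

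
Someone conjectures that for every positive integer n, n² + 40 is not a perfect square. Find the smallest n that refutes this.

We need the least positive integer n for which n² + 40 is a perfect square.
n = 1: 1² + 40 = 41, not a perfect square.
n = 2: 2² + 40 = 44, not a perfect square.
n = 3: 3² + 40 = 49 = 7², a perfect square.
Thus n = 3 disproves the claim, and no smaller n works.

n = 3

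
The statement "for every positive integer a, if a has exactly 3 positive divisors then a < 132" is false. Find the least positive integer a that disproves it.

a = 169

For a = 4, 9, 25, 49, 121 the conclusion holds.
a = 169: τ(169) = 3; 169 ≥ 132.
Thus a = 169 disproves the claim, and no smaller a works.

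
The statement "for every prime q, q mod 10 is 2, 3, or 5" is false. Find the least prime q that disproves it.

q = 7

A counterexample is any prime q such that the claim fails; we check each in order.
q = 2: 2 mod 10 = 2.
q = 3: 3 mod 10 = 3.
q = 5: 5 mod 10 = 5.
q = 7: 7 mod 10 = 7 — not in {2, 3, 5}.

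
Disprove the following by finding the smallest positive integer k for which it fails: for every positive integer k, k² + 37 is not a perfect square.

k = 18

Check each positive integer k in order until k² + 37 is a perfect square.
For k = 1, 2, 3, 4, …, 15, 16, 17 the conclusion holds.
k = 18: 18² + 37 = 361 = 19², a perfect square.
So k = 18 is the smallest counterexample.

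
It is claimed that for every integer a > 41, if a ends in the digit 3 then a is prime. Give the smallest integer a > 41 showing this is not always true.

a = 63

a = 43: 43 ends in 3 and is prime.
a = 53: 53 ends in 3 and is prime.
a = 63: 63 ends in 3; 63 = 3 × 21, composite.
So a = 63 is the smallest counterexample.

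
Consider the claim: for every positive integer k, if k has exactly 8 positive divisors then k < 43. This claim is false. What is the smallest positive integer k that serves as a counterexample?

k = 54

We need the least positive integer k for which k has exactly 8 positive divisors but the claim fails.
For k = 24, 30, 40, 42 the conclusion holds.
k = 54: τ(54) = 8; 54 ≥ 43.
Thus k = 54 disproves the claim, and no smaller k works.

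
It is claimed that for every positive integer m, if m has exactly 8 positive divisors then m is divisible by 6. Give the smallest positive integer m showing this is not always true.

Check each positive integer m in order until m has exactly 8 positive divisors but m is not divisible by 6.
m = 24: τ(24) = 8; 24 mod 6 = 0.
m = 30: τ(30) = 8; 30 mod 6 = 0.
m = 40: τ(40) = 8; 40 mod 6 = 4.
So m = 40 is the smallest counterexample.

m = 40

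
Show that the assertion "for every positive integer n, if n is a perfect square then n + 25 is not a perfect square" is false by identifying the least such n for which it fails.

A counterexample is any positive integer n such that n is a perfect square but n + 25 is a perfect square; we check each in order.
For n = 1, 4, 9, 16, …, 81, 100, 121 the conclusion holds.
n = 144: 144 = 12² and 144 + 25 = 169 = 13².
So n = 144 is the smallest counterexample.

n = 144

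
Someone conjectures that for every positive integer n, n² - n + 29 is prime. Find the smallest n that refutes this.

We need the least positive integer n for which n² - n + 29 is not prime.
n = 1: n² - n + 29 = 29, prime.
n = 2: n² - n + 29 = 31, prime.
n = 3: n² - n + 29 = 35 = 5 × 7, composite.

n = 3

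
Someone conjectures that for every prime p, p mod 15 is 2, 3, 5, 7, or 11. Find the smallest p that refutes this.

Check each prime p in order until the claim fails.
The first 5 eligible values, up to p = 11, all satisfy the conclusion.
p = 13: 13 mod 15 = 13 — not in {2, 3, 5, 7, 11}.
Thus p = 13 disproves the claim, and no smaller p works.

p = 13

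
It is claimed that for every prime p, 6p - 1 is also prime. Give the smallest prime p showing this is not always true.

p = 11

The first 4 eligible values, up to p = 7, all satisfy the conclusion.
p = 11: 6p - 1 = 65 = 5 × 13, not prime.
Thus p = 11 disproves the claim, and no smaller p works.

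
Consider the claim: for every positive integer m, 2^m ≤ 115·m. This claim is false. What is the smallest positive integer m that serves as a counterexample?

Check each positive integer m in order until 2^m > 115·m.
For m = 1, 2, 3, 4, 5, 6, 7, 8, 9, 10 the conclusion holds.
m = 11: 2^m = 2048 and 115·m = 1265, so 2048 > 1265.
So m = 11 is the smallest counterexample.

m = 11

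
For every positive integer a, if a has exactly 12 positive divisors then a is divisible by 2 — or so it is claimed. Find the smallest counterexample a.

a = 315

A counterexample is any positive integer a such that a has exactly 12 positive divisors but a is not divisible by 2; we check each in order.
For a = 60, 72, 84, 90, …, 294, 306, 308 the conclusion holds.
a = 315: τ(315) = 12; 315 mod 2 = 1.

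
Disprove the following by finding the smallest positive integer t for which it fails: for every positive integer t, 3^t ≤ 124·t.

t = 7

t = 1: 3^t = 3 and 124·t = 124, so 3 ≤ 124.
t = 2: 3^t = 9 and 124·t = 248, so 9 ≤ 248.
t = 3: 3^t = 27 and 124·t = 372, so 27 ≤ 372.
t = 4: 3^t = 81 and 124·t = 496, so 81 ≤ 496.
t = 5: 3^t = 243 and 124·t = 620, so 243 ≤ 620.
t = 6: 3^t = 729 and 124·t = 744, so 729 ≤ 744.
t = 7: 3^t = 2187 and 124·t = 868, so 2187 > 868.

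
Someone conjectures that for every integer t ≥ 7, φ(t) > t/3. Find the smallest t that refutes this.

We need the least integer t ≥ 7 for which the claim fails.
The first 5 eligible values, up to t = 11, all satisfy the conclusion.
t = 12: φ(12) = 4 and 12/3 = 4, so φ(12) ≤ 12/3.
Thus t = 12 disproves the claim, and no smaller t works.

t = 12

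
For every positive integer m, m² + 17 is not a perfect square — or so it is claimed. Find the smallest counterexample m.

m = 8

Check each positive integer m in order until m² + 17 is a perfect square.
The first 7 eligible values, up to m = 7, all satisfy the conclusion.
m = 8: 8² + 17 = 81 = 9², a perfect square.
Thus m = 8 disproves the claim, and no smaller m works.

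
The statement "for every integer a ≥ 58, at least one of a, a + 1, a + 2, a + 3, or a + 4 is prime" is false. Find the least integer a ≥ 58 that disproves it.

a = 62

For a = 58, 59, 60, 61 the conclusion holds.
a = 62: 62 = 2 × 31; 63 = 3 × 21; 64 = 2 × 32; 65 = 5 × 13; 66 = 2 × 33 — all composite.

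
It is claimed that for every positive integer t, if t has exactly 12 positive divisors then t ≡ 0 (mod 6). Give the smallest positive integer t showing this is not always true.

t = 140

t = 60: τ(60) = 12; 60 ≡ 0 (mod 6).
t = 72: τ(72) = 12; 72 ≡ 0 (mod 6).
t = 84: τ(84) = 12; 84 ≡ 0 (mod 6).
t = 90: τ(90) = 12; 90 ≡ 0 (mod 6).
t = 96: τ(96) = 12; 96 ≡ 0 (mod 6).
t = 108: τ(108) = 12; 108 ≡ 0 (mod 6).
t = 126: τ(126) = 12; 126 ≡ 0 (mod 6).
t = 132: τ(132) = 12; 132 ≡ 0 (mod 6).
t = 140: τ(140) = 12; 140 ≡ 2 (mod 6).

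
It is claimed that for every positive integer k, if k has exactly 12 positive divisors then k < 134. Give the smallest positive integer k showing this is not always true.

k = 140

k = 60: τ(60) = 12; 60 < 134.
k = 72: τ(72) = 12; 72 < 134.
k = 84: τ(84) = 12; 84 < 134.
k = 90: τ(90) = 12; 90 < 134.
k = 96: τ(96) = 12; 96 < 134.
k = 108: τ(108) = 12; 108 < 134.
k = 126: τ(126) = 12; 126 < 134.
k = 132: τ(132) = 12; 132 < 134.
k = 140: τ(140) = 12; 140 ≥ 134.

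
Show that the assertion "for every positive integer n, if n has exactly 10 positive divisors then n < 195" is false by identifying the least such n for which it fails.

n = 208

Check each positive integer n in order until n has exactly 10 positive divisors but the claim fails.
For n = 48, 80, 112, 162, 176 the conclusion holds.
n = 208: τ(208) = 10; 208 ≥ 195.
So n = 208 is the smallest counterexample.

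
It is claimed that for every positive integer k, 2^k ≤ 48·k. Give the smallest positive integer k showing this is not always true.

k = 9

We need the least positive integer k for which 2^k > 48·k.
k = 1: 2^k = 2 and 48·k = 48, so 2 ≤ 48.
k = 2: 2^k = 4 and 48·k = 96, so 4 ≤ 96.
k = 3: 2^k = 8 and 48·k = 144, so 8 ≤ 144.
k = 4: 2^k = 16 and 48·k = 192, so 16 ≤ 192.
k = 5: 2^k = 32 and 48·k = 240, so 32 ≤ 240.
k = 6: 2^k = 64 and 48·k = 288, so 64 ≤ 288.
k = 7: 2^k = 128 and 48·k = 336, so 128 ≤ 336.
k = 8: 2^k = 256 and 48·k = 384, so 256 ≤ 384.
k = 9: 2^k = 512 and 48·k = 432, so 512 > 432.
So k = 9 is the smallest counterexample.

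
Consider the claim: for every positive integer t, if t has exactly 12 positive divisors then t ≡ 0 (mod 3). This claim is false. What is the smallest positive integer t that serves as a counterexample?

t = 140

We need the least positive integer t for which t has exactly 12 positive divisors but the claim fails.
For t = 60, 72, 84, 90, 96, 108, 126, 132 the conclusion holds.
t = 140: τ(140) = 12; 140 ≡ 2 (mod 3).
Thus t = 140 disproves the claim, and no smaller t works.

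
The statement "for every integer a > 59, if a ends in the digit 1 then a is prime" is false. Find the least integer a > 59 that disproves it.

Check each integer a > 59 in order until a ends in the digit 1 but a is not prime.
a = 61: 61 ends in 1 and is prime.
a = 71: 71 ends in 1 and is prime.
a = 81: 81 ends in 1; 81 = 3 × 27, composite.
Thus a = 81 disproves the claim, and no smaller a works.

a = 81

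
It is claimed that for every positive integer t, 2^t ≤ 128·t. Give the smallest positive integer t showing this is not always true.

We need the least positive integer t for which 2^t > 128·t.
For t = 1, 2, 3, 4, 5, 6, 7, 8, 9, 10 the conclusion holds.
t = 11: 2^t = 2048 and 128·t = 1408, so 2048 > 1408.

t = 11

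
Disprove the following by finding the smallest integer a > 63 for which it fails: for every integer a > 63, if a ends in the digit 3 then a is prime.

a = 93

Check each integer a > 63 in order until a ends in the digit 3 but a is not prime.
For a = 73, 83 the conclusion holds.
a = 93: 93 ends in 3; 93 = 3 × 31, composite.
So a = 93 is the smallest counterexample.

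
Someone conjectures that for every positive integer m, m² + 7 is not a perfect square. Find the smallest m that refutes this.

m = 3

Check each positive integer m in order until m² + 7 is a perfect square.
For m = 1, 2 the conclusion holds.
m = 3: 3² + 7 = 16 = 4², a perfect square.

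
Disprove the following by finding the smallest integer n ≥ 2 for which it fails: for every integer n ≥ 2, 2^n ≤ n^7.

Check each integer n ≥ 2 in order until 2^n > n^7.
For n = 2, 3, 4, 5, …, 34, 35, 36 the conclusion holds.
n = 37: 2^n = 137438953472 and n^7 = 94931877133, so 137438953472 > 94931877133.
So n = 37 is the smallest counterexample.

n = 37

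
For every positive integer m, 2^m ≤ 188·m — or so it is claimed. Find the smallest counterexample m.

m = 12

A counterexample is any positive integer m such that 2^m > 188·m; we check each in order.
For m = 1, 2, 3, 4, …, 9, 10, 11 the conclusion holds.
m = 12: 2^m = 4096 and 188·m = 2256, so 4096 > 2256.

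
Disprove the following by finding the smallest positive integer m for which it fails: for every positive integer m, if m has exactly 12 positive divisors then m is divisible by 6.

m = 140

m = 60: τ(60) = 12; 60 mod 6 = 0.
m = 72: τ(72) = 12; 72 mod 6 = 0.
m = 84: τ(84) = 12; 84 mod 6 = 0.
m = 90: τ(90) = 12; 90 mod 6 = 0.
m = 96: τ(96) = 12; 96 mod 6 = 0.
m = 108: τ(108) = 12; 108 mod 6 = 0.
m = 126: τ(126) = 12; 126 mod 6 = 0.
m = 132: τ(132) = 12; 132 mod 6 = 0.
m = 140: τ(140) = 12; 140 mod 6 = 2.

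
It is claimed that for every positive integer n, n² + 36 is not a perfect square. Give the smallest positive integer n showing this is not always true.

n = 8

A counterexample is any positive integer n such that n² + 36 is a perfect square; we check each in order.
n = 1: 1² + 36 = 37, not a perfect square.
n = 2: 2² + 36 = 40, not a perfect square.
n = 3: 3² + 36 = 45, not a perfect square.
n = 4: 4² + 36 = 52, not a perfect square.
n = 5: 5² + 36 = 61, not a perfect square.
n = 6: 6² + 36 = 72, not a perfect square.
n = 7: 7² + 36 = 85, not a perfect square.
n = 8: 8² + 36 = 100 = 10², a perfect square.
Thus n = 8 disproves the claim, and no smaller n works.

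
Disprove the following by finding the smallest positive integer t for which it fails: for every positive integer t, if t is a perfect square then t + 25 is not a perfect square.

t = 144

A counterexample is any positive integer t such that t is a perfect square but t + 25 is a perfect square; we check each in order.
For t = 1, 4, 9, 16, …, 81, 100, 121 the conclusion holds.
t = 144: 144 = 12² and 144 + 25 = 169 = 13².
Hence t = 144 is a counterexample.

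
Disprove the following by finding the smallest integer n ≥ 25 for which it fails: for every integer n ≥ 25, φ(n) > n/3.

n = 30

The first 5 eligible values, up to n = 29, all satisfy the conclusion.
n = 30: φ(30) = 8 and 30/3 = 10, so φ(30) ≤ 30/3.
So n = 30 is the smallest counterexample.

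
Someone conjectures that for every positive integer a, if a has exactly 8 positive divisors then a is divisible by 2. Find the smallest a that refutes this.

For a = 24, 30, 40, 42, …, 88, 102, 104 the conclusion holds.
a = 105: τ(105) = 8; 105 mod 2 = 1.

a = 105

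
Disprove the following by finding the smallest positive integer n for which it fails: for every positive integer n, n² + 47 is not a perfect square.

n = 23

We need the least positive integer n for which n² + 47 is a perfect square.
For n = 1, 2, 3, 4, …, 20, 21, 22 the conclusion holds.
n = 23: 23² + 47 = 576 = 24², a perfect square.
Thus n = 23 disproves the claim, and no smaller n works.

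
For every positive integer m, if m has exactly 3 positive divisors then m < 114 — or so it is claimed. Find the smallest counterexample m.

For m = 4, 9, 25, 49 the conclusion holds.
m = 121: τ(121) = 3; 121 ≥ 114.
Thus m = 121 disproves the claim, and no smaller m works.

m = 121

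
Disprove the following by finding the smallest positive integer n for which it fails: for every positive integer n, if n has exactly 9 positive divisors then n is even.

We need the least positive integer n for which n has exactly 9 positive divisors but n is odd.
For n = 36, 100, 196 the conclusion holds.
n = 225: divisors of 225: 9 divisors; 225 is odd.
So n = 225 is the smallest counterexample.

n = 225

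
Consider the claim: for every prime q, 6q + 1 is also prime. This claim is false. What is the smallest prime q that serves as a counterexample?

q = 19

Check each prime q in order until 6q + 1 is not prime.
For q = 2, 3, 5, 7, 11, 13, 17 the conclusion holds.
q = 19: 6q + 1 = 115 = 5 × 23, not prime.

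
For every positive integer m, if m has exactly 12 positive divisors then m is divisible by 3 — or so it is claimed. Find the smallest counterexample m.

m = 140

We need the least positive integer m for which m has exactly 12 positive divisors but m is not divisible by 3.
The first 8 eligible values, up to m = 132, all satisfy the conclusion.
m = 140: τ(140) = 12; 140 mod 3 = 2.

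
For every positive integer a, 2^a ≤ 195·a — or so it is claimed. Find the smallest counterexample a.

a = 12

Check each positive integer a in order until 2^a > 195·a.
For a = 1, 2, 3, 4, …, 9, 10, 11 the conclusion holds.
a = 12: 2^a = 4096 and 195·a = 2340, so 4096 > 2340.
Thus a = 12 disproves the claim, and no smaller a works.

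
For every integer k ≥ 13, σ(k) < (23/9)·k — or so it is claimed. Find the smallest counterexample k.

We need the least integer k ≥ 13 for which the claim fails.
For k = 13, 14, 15, 16, …, 45, 46, 47 the conclusion holds.
k = 48: σ(48) = 124; 124 ≥ 368/3.
So k = 48 is the smallest counterexample.

k = 48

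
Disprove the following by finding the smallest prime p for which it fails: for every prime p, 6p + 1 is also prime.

Check each prime p in order until 6p + 1 is not prime.
The first 7 eligible values, up to p = 17, all satisfy the conclusion.
p = 19: 6p + 1 = 115 = 5 × 23, not prime.
Thus p = 19 disproves the claim, and no smaller p works.

p = 19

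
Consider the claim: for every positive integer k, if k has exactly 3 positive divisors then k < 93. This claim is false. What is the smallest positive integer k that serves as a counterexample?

The first 4 eligible values, up to k = 49, all satisfy the conclusion.
k = 121: τ(121) = 3; 121 ≥ 93.
Thus k = 121 disproves the claim, and no smaller k works.

k = 121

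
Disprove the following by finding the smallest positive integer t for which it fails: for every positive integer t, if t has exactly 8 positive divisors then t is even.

We need the least positive integer t for which t has exactly 8 positive divisors but t is odd.
The first 12 eligible values, up to t = 104, all satisfy the conclusion.
t = 105: divisors of 105: 1, 3, 5, 7, 15, 21, 35, 105; 105 is odd.
Hence t = 105 is a counterexample.

t = 105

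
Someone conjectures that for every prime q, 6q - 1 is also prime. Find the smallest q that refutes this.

q = 2: 6q - 1 = 11, prime.
q = 3: 6q - 1 = 17, prime.
q = 5: 6q - 1 = 29, prime.
q = 7: 6q - 1 = 41, prime.
q = 11: 6q - 1 = 65 = 5 × 13, not prime.
So q = 11 is the smallest counterexample.

q = 11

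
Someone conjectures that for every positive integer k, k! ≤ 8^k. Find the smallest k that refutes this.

k = 20

A counterexample is any positive integer k such that k! > 8^k; we check each in order.
The first 19 eligible values, up to k = 19, all satisfy the conclusion.
k = 20: k! = 2432902008176640000 and 8^k = 1152921504606846976, so 2432902008176640000 > 1152921504606846976.
So k = 20 is the smallest counterexample.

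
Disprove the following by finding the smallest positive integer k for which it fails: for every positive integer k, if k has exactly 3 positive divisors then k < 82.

k = 121

A counterexample is any positive integer k such that k has exactly 3 positive divisors but the claim fails; we check each in order.
k = 4: τ(4) = 3; 4 < 82.
k = 9: τ(9) = 3; 9 < 82.
k = 25: τ(25) = 3; 25 < 82.
k = 49: τ(49) = 3; 49 < 82.
k = 121: τ(121) = 3; 121 ≥ 82.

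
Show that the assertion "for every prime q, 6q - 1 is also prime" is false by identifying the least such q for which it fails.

Check each prime q in order until 6q - 1 is not prime.
q = 2: 6q - 1 = 11, prime.
q = 3: 6q - 1 = 17, prime.
q = 5: 6q - 1 = 29, prime.
q = 7: 6q - 1 = 41, prime.
q = 11: 6q - 1 = 65 = 5 × 13, not prime.

q = 11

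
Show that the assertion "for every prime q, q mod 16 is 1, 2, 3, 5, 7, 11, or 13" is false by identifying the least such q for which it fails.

q = 31

The first 10 eligible values, up to q = 29, all satisfy the conclusion.
q = 31: 31 mod 16 = 15 — not in {1, 2, 3, 5, 7, 11, 13}.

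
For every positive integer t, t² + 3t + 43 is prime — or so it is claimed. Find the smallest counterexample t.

We need the least positive integer t for which t² + 3t + 43 is not prime.
For t = 1, 2, 3, 4, …, 36, 37, 38 the conclusion holds.
t = 39: t² + 3t + 43 = 1681 = 41 × 41, composite.
Thus t = 39 disproves the claim, and no smaller t works.

t = 39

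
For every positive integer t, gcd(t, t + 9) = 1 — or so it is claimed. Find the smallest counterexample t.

t = 1: gcd(1, 10) = 1.
t = 2: gcd(2, 11) = 1.
t = 3: gcd(3, 12) = 3.
So t = 3 is the smallest counterexample.

t = 3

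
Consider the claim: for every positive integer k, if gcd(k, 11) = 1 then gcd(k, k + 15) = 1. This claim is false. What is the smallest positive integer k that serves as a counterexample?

A counterexample is any positive integer k such that gcd(k, 11) = 1 but gcd(k, k + 15) > 1; we check each in order.
k = 1: gcd(1, 16) = 1.
k = 2: gcd(2, 17) = 1.
k = 3: gcd(3, 18) = 3.
Thus k = 3 disproves the claim, and no smaller k works.

k = 3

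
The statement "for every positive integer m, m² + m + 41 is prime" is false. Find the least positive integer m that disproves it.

m = 40

A counterexample is any positive integer m such that m² + m + 41 is not prime; we check each in order.
For m = 1, 2, 3, 4, …, 37, 38, 39 the conclusion holds.
m = 40: m² + m + 41 = 1681 = 41 × 41, composite.
So m = 40 is the smallest counterexample.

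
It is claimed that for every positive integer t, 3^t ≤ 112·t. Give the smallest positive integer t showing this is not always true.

Check each positive integer t in order until 3^t > 112·t.
The first 5 eligible values, up to t = 5, all satisfy the conclusion.
t = 6: 3^t = 729 and 112·t = 672, so 729 > 672.

t = 6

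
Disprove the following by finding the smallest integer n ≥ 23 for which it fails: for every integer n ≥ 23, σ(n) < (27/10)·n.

n = 60

We need the least integer n ≥ 23 for which the claim fails.
For n = 23, 24, 25, 26, …, 57, 58, 59 the conclusion holds.
n = 60: σ(60) = 168; 168 ≥ 162.
So n = 60 is the smallest counterexample.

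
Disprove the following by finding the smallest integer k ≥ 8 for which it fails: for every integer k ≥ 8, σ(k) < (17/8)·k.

k = 12

Check each integer k ≥ 8 in order until the claim fails.
k = 8: σ(8) = 15; 15 < 17.
k = 9: σ(9) = 13; 13 < 153/8.
k = 10: σ(10) = 18; 18 < 85/4.
k = 11: σ(11) = 12; 12 < 187/8.
k = 12: σ(12) = 28; 28 ≥ 51/2.
Hence k = 12 is a counterexample.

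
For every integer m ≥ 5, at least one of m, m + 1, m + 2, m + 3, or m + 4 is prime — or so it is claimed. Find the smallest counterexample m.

m = 24

We need the least integer m ≥ 5 for which m, m + 1, m + 2, m + 3, m + 4 are all composite.
For m = 5, 6, 7, 8, …, 21, 22, 23 the conclusion holds.
m = 24: 24 = 2 × 12; 25 = 5 × 5; 26 = 2 × 13; 27 = 3 × 9; 28 = 2 × 14 — all composite.
So m = 24 is the smallest counterexample.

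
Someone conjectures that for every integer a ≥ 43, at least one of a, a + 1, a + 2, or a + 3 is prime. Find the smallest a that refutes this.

We need the least integer a ≥ 43 for which a, a + 1, a + 2, a + 3 are all composite.
For a = 43, 44, 45, 46, 47 the conclusion holds.
a = 48: 48 = 2 × 24; 49 = 7 × 7; 50 = 2 × 25; 51 = 3 × 17 — all composite.
So a = 48 is the smallest counterexample.

a = 48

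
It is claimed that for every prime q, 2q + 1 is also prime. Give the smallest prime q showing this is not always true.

q = 7

A counterexample is any prime q such that 2q + 1 is not prime; we check each in order.
For q = 2, 3, 5 the conclusion holds.
q = 7: 2q + 1 = 15 = 3 × 5, not prime.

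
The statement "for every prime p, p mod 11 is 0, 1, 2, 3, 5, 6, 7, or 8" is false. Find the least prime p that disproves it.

We need the least prime p for which the claim fails.
For p = 2, 3, 5, 7, 11, 13, 17, 19, 23, 29 the conclusion holds.
p = 31: 31 mod 11 = 9 — not in {0, 1, 2, 3, 5, 6, 7, 8}.
Thus p = 31 disproves the claim, and no smaller p works.

p = 31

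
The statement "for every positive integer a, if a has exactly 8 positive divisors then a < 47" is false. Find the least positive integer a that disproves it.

a = 54

Check each positive integer a in order until a has exactly 8 positive divisors but the claim fails.
a = 24: τ(24) = 8; 24 < 47.
a = 30: τ(30) = 8; 30 < 47.
a = 40: τ(40) = 8; 40 < 47.
a = 42: τ(42) = 8; 42 < 47.
a = 54: τ(54) = 8; 54 ≥ 47.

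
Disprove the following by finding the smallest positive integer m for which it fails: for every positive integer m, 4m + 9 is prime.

A counterexample is any positive integer m such that 4m + 9 is not prime; we check each in order.
For m = 1, 2 the conclusion holds.
m = 3: 4m + 9 = 21 = 3 × 7, composite.
So m = 3 is the smallest counterexample.

m = 3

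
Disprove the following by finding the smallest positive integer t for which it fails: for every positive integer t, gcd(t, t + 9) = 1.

t = 3

Check each positive integer t in order until gcd(t, t + 9) > 1.
For t = 1, 2 the conclusion holds.
t = 3: gcd(3, 12) = 3.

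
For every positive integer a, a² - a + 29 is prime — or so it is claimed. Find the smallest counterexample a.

a = 3

We need the least positive integer a for which a² - a + 29 is not prime.
a = 1: a² - a + 29 = 29, prime.
a = 2: a² - a + 29 = 31, prime.
a = 3: a² - a + 29 = 35 = 5 × 7, composite.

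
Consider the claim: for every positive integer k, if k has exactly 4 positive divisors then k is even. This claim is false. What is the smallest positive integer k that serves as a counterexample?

k = 15

k = 6: divisors of 6: 1, 2, 3, 6; 6 is even.
k = 8: divisors of 8: 1, 2, 4, 8; 8 is even.
k = 10: divisors of 10: 1, 2, 5, 10; 10 is even.
k = 14: divisors of 14: 1, 2, 7, 14; 14 is even.
k = 15: divisors of 15: 1, 3, 5, 15; 15 is odd.
Hence k = 15 is a counterexample.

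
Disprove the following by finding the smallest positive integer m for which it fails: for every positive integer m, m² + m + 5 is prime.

We need the least positive integer m for which m² + m + 5 is not prime.
For m = 1, 2, 3 the conclusion holds.
m = 4: m² + m + 5 = 25 = 5 × 5, composite.

m = 4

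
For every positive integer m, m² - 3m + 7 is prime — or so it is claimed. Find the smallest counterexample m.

m = 6

m = 1: m² - 3m + 7 = 5, prime.
m = 2: m² - 3m + 7 = 5, prime.
m = 3: m² - 3m + 7 = 7, prime.
m = 4: m² - 3m + 7 = 11, prime.
m = 5: m² - 3m + 7 = 17, prime.
m = 6: m² - 3m + 7 = 25 = 5 × 5, composite.
Hence m = 6 is a counterexample.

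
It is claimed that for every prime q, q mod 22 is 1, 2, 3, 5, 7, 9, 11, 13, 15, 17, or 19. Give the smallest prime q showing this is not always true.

A counterexample is any prime q such that the claim fails; we check each in order.
For q = 2, 3, 5, 7, …, 31, 37, 41 the conclusion holds.
q = 43: 43 mod 22 = 21 — not in {1, 2, 3, 5, 7, 9, 11, 13, 15, 17, 19}.

q = 43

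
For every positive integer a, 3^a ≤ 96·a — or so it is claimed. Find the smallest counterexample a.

A counterexample is any positive integer a such that 3^a > 96·a; we check each in order.
The first 5 eligible values, up to a = 5, all satisfy the conclusion.
a = 6: 3^a = 729 and 96·a = 576, so 729 > 576.
So a = 6 is the smallest counterexample.

a = 6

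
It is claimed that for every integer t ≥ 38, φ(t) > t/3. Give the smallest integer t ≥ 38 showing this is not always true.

A counterexample is any integer t ≥ 38 such that the claim fails; we check each in order.
t = 38: φ(38) = 18 and 38/3 = 38/3, so φ(38) > 38/3.
t = 39: φ(39) = 24 and 39/3 = 13, so φ(39) > 39/3.
t = 40: φ(40) = 16 and 40/3 = 40/3, so φ(40) > 40/3.
t = 41: φ(41) = 40 and 41/3 = 41/3, so φ(41) > 41/3.
t = 42: φ(42) = 12 and 42/3 = 14, so φ(42) ≤ 42/3.
Hence t = 42 is a counterexample.

t = 42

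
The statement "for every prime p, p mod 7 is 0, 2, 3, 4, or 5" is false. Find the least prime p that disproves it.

p = 13

A counterexample is any prime p such that the claim fails; we check each in order.
The first 5 eligible values, up to p = 11, all satisfy the conclusion.
p = 13: 13 mod 7 = 6 — not in {0, 2, 3, 4, 5}.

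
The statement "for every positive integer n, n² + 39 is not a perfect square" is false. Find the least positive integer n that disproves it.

Check each positive integer n in order until n² + 39 is a perfect square.
The first 4 eligible values, up to n = 4, all satisfy the conclusion.
n = 5: 5² + 39 = 64 = 8², a perfect square.
So n = 5 is the smallest counterexample.

n = 5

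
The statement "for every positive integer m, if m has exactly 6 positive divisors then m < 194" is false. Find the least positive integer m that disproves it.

A counterexample is any positive integer m such that m has exactly 6 positive divisors but the claim fails; we check each in order.
For m = 12, 18, 20, 28, …, 172, 175, 188 the conclusion holds.
m = 207: τ(207) = 6; 207 ≥ 194.
Hence m = 207 is a counterexample.

m = 207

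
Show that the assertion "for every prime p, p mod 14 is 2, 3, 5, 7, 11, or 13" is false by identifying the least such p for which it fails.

p = 23

For p = 2, 3, 5, 7, 11, 13, 17, 19 the conclusion holds.
p = 23: 23 mod 14 = 9 — not in {2, 3, 5, 7, 11, 13}.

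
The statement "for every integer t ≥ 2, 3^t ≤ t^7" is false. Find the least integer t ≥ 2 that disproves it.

t = 19

We need the least integer t ≥ 2 for which 3^t > t^7.
For t = 2, 3, 4, 5, …, 16, 17, 18 the conclusion holds.
t = 19: 3^t = 1162261467 and t^7 = 893871739, so 1162261467 > 893871739.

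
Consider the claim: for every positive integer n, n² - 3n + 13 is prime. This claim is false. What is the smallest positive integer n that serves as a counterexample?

n = 12

For n = 1, 2, 3, 4, …, 9, 10, 11 the conclusion holds.
n = 12: n² - 3n + 13 = 121 = 11 × 11, composite.
Hence n = 12 is a counterexample.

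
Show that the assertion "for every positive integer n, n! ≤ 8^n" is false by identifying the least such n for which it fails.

Check each positive integer n in order until n! > 8^n.
For n = 1, 2, 3, 4, …, 17, 18, 19 the conclusion holds.
n = 20: n! = 2432902008176640000 and 8^n = 1152921504606846976, so 2432902008176640000 > 1152921504606846976.

n = 20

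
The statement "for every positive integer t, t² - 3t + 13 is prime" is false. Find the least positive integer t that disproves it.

A counterexample is any positive integer t such that t² - 3t + 13 is not prime; we check each in order.
The first 11 eligible values, up to t = 11, all satisfy the conclusion.
t = 12: t² - 3t + 13 = 121 = 11 × 11, composite.
Hence t = 12 is a counterexample.

t = 12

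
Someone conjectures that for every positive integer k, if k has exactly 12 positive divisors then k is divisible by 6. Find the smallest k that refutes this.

We need the least positive integer k for which k has exactly 12 positive divisors but k is not divisible by 6.
k = 60: τ(60) = 12; 60 mod 6 = 0.
k = 72: τ(72) = 12; 72 mod 6 = 0.
k = 84: τ(84) = 12; 84 mod 6 = 0.
k = 90: τ(90) = 12; 90 mod 6 = 0.
k = 96: τ(96) = 12; 96 mod 6 = 0.
k = 108: τ(108) = 12; 108 mod 6 = 0.
k = 126: τ(126) = 12; 126 mod 6 = 0.
k = 132: τ(132) = 12; 132 mod 6 = 0.
k = 140: τ(140) = 12; 140 mod 6 = 2.
Hence k = 140 is a counterexample.

k = 140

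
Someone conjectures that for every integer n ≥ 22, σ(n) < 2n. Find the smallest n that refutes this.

n = 24

We need the least integer n ≥ 22 for which the claim fails.
n = 22: σ(22) = 36; 36 < 44.
n = 23: σ(23) = 24; 24 < 46.
n = 24: σ(24) = 60; 60 ≥ 48.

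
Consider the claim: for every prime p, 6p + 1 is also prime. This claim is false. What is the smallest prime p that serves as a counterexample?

We need the least prime p for which 6p + 1 is not prime.
p = 2: 6p + 1 = 13, prime.
p = 3: 6p + 1 = 19, prime.
p = 5: 6p + 1 = 31, prime.
p = 7: 6p + 1 = 43, prime.
p = 11: 6p + 1 = 67, prime.
p = 13: 6p + 1 = 79, prime.
p = 17: 6p + 1 = 103, prime.
p = 19: 6p + 1 = 115 = 5 × 23, not prime.
Thus p = 19 disproves the claim, and no smaller p works.

p = 19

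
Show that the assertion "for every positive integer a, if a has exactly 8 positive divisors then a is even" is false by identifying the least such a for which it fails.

a = 105

We need the least positive integer a for which a has exactly 8 positive divisors but a is odd.
For a = 24, 30, 40, 42, …, 88, 102, 104 the conclusion holds.
a = 105: divisors of 105: 1, 3, 5, 7, 15, 21, 35, 105; 105 is odd.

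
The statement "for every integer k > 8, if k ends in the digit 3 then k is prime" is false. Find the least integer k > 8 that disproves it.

k = 33

A counterexample is any integer k > 8 such that k ends in the digit 3 but k is not prime; we check each in order.
For k = 13, 23 the conclusion holds.
k = 33: 33 ends in 3; 33 = 3 × 11, composite.
Hence k = 33 is a counterexample.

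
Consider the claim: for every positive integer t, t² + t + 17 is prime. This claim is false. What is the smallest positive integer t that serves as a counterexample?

t = 16

Check each positive integer t in order until t² + t + 17 is not prime.
For t = 1, 2, 3, 4, …, 13, 14, 15 the conclusion holds.
t = 16: t² + t + 17 = 289 = 17 × 17, composite.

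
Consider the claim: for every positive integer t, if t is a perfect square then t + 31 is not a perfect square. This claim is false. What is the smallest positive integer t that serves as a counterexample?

A counterexample is any positive integer t such that t is a perfect square but t + 31 is a perfect square; we check each in order.
The first 14 eligible values, up to t = 196, all satisfy the conclusion.
t = 225: 225 = 15² and 225 + 31 = 256 = 16².
Hence t = 225 is a counterexample.

t = 225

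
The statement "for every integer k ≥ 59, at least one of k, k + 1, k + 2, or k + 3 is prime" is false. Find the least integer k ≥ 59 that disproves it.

A counterexample is any integer k ≥ 59 such that k, k + 1, k + 2, k + 3 are all composite; we check each in order.
For k = 59, 60, 61 the conclusion holds.
k = 62: 62 = 2 × 31; 63 = 3 × 21; 64 = 2 × 32; 65 = 5 × 13 — all composite.
Hence k = 62 is a counterexample.

k = 62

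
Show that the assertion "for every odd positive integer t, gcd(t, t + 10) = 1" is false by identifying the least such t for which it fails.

t = 5

Check each odd positive integer t in order until gcd(t, t + 10) > 1.
For t = 1, 3 the conclusion holds.
t = 5: gcd(5, 15) = 5.
Hence t = 5 is a counterexample.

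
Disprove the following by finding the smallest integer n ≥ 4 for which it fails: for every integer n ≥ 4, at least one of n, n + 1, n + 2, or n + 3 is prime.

n = 24

Check each integer n ≥ 4 in order until n, n + 1, n + 2, n + 3 are all composite.
The first 20 eligible values, up to n = 23, all satisfy the conclusion.
n = 24: 24 = 2 × 12; 25 = 5 × 5; 26 = 2 × 13; 27 = 3 × 9 — all composite.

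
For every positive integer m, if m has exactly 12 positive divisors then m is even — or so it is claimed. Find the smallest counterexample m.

Check each positive integer m in order until m has exactly 12 positive divisors but m is odd.
The first 24 eligible values, up to m = 308, all satisfy the conclusion.
m = 315: divisors of 315: 12 divisors; 315 is odd.
Thus m = 315 disproves the claim, and no smaller m works.

m = 315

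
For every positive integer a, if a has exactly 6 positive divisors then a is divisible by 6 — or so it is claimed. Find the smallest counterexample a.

A counterexample is any positive integer a such that a has exactly 6 positive divisors but a is not divisible by 6; we check each in order.
For a = 12, 18 the conclusion holds.
a = 20: τ(20) = 6; 20 mod 6 = 2.
So a = 20 is the smallest counterexample.

a = 20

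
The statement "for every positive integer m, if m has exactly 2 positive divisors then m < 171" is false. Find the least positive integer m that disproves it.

Check each positive integer m in order until m has exactly 2 positive divisors but the claim fails.
For m = 2, 3, 5, 7, …, 157, 163, 167 the conclusion holds.
m = 173: τ(173) = 2; 173 ≥ 171.
Hence m = 173 is a counterexample.

m = 173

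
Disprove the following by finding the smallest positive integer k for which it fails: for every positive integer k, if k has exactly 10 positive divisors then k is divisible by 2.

A counterexample is any positive integer k such that k has exactly 10 positive divisors but k is not divisible by 2; we check each in order.
The first 9 eligible values, up to k = 368, all satisfy the conclusion.
k = 405: τ(405) = 10; 405 mod 2 = 1.

k = 405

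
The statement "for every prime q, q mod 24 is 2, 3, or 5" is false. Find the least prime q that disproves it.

We need the least prime q for which the claim fails.
q = 2: 2 mod 24 = 2.
q = 3: 3 mod 24 = 3.
q = 5: 5 mod 24 = 5.
q = 7: 7 mod 24 = 7 — not in {2, 3, 5}.
Hence q = 7 is a counterexample.

q = 7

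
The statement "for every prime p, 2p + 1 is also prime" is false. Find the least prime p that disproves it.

A counterexample is any prime p such that 2p + 1 is not prime; we check each in order.
p = 2: 2p + 1 = 5, prime.
p = 3: 2p + 1 = 7, prime.
p = 5: 2p + 1 = 11, prime.
p = 7: 2p + 1 = 15 = 3 × 5, not prime.

p = 7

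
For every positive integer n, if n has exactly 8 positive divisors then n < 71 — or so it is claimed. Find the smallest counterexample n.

Check each positive integer n in order until n has exactly 8 positive divisors but the claim fails.
For n = 24, 30, 40, 42, 54, 56, 66, 70 the conclusion holds.
n = 78: τ(78) = 8; 78 ≥ 71.

n = 78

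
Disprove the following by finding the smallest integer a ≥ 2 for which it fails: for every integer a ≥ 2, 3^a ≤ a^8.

The first 21 eligible values, up to a = 22, all satisfy the conclusion.
a = 23: 3^a = 94143178827 and a^8 = 78310985281, so 94143178827 > 78310985281.

a = 23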